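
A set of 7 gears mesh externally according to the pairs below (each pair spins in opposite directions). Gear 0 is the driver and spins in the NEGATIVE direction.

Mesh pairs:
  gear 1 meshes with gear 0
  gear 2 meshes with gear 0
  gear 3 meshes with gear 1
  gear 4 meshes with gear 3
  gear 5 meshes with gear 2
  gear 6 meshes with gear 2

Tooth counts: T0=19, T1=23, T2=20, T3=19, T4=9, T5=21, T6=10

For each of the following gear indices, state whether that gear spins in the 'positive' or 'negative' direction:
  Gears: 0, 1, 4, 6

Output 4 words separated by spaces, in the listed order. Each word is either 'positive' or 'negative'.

Gear 0 (driver): negative (depth 0)
  gear 1: meshes with gear 0 -> depth 1 -> positive (opposite of gear 0)
  gear 2: meshes with gear 0 -> depth 1 -> positive (opposite of gear 0)
  gear 3: meshes with gear 1 -> depth 2 -> negative (opposite of gear 1)
  gear 4: meshes with gear 3 -> depth 3 -> positive (opposite of gear 3)
  gear 5: meshes with gear 2 -> depth 2 -> negative (opposite of gear 2)
  gear 6: meshes with gear 2 -> depth 2 -> negative (opposite of gear 2)
Queried indices 0, 1, 4, 6 -> negative, positive, positive, negative

Answer: negative positive positive negative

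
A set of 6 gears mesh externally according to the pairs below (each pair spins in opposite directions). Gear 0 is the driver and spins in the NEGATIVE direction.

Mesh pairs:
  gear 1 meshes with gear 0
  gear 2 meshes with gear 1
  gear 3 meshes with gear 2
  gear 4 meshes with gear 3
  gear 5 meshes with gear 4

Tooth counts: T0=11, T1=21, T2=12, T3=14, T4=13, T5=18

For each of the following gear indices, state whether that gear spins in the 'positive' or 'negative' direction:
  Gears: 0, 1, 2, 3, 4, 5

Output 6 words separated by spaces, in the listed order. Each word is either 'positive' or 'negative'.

Answer: negative positive negative positive negative positive

Derivation:
Gear 0 (driver): negative (depth 0)
  gear 1: meshes with gear 0 -> depth 1 -> positive (opposite of gear 0)
  gear 2: meshes with gear 1 -> depth 2 -> negative (opposite of gear 1)
  gear 3: meshes with gear 2 -> depth 3 -> positive (opposite of gear 2)
  gear 4: meshes with gear 3 -> depth 4 -> negative (opposite of gear 3)
  gear 5: meshes with gear 4 -> depth 5 -> positive (opposite of gear 4)
Queried indices 0, 1, 2, 3, 4, 5 -> negative, positive, negative, positive, negative, positive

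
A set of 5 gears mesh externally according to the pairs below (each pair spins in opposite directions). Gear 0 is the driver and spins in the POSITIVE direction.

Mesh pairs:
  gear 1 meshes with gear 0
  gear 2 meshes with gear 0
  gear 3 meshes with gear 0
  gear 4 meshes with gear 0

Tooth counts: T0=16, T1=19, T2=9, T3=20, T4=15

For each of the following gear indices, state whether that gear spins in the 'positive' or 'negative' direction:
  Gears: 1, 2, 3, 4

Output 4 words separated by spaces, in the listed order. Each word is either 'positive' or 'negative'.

Gear 0 (driver): positive (depth 0)
  gear 1: meshes with gear 0 -> depth 1 -> negative (opposite of gear 0)
  gear 2: meshes with gear 0 -> depth 1 -> negative (opposite of gear 0)
  gear 3: meshes with gear 0 -> depth 1 -> negative (opposite of gear 0)
  gear 4: meshes with gear 0 -> depth 1 -> negative (opposite of gear 0)
Queried indices 1, 2, 3, 4 -> negative, negative, negative, negative

Answer: negative negative negative negative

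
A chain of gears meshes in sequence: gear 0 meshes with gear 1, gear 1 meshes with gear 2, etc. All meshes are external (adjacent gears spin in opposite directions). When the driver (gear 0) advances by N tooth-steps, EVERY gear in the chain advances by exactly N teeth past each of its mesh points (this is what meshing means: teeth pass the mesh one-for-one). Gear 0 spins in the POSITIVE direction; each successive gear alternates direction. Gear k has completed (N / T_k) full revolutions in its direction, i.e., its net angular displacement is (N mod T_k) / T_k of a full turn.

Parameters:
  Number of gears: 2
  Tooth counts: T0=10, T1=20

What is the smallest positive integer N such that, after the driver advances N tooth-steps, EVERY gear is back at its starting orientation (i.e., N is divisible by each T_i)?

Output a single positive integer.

Gear k returns to start when N is a multiple of T_k.
All gears at start simultaneously when N is a common multiple of [10, 20]; the smallest such N is lcm(10, 20).
Start: lcm = T0 = 10
Fold in T1=20: gcd(10, 20) = 10; lcm(10, 20) = 10 * 20 / 10 = 200 / 10 = 20
Full cycle length = 20

Answer: 20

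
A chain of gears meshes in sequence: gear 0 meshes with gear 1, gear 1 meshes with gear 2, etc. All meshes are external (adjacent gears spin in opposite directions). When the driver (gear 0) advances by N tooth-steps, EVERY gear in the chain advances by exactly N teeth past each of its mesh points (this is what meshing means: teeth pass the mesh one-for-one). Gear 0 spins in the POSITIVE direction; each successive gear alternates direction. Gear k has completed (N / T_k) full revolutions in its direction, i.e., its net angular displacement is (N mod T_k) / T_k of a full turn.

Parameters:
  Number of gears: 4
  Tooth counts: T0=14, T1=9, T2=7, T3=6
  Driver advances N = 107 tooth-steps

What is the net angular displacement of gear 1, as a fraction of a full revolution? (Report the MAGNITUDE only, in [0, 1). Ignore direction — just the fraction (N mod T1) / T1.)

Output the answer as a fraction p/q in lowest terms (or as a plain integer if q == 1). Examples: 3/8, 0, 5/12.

Chain of 4 gears, tooth counts: [14, 9, 7, 6]
  gear 0: T0=14, direction=positive, advance = 107 mod 14 = 9 teeth = 9/14 turn
  gear 1: T1=9, direction=negative, advance = 107 mod 9 = 8 teeth = 8/9 turn
  gear 2: T2=7, direction=positive, advance = 107 mod 7 = 2 teeth = 2/7 turn
  gear 3: T3=6, direction=negative, advance = 107 mod 6 = 5 teeth = 5/6 turn
Gear 1: 107 mod 9 = 8
Fraction = 8 / 9 = 8/9 (gcd(8,9)=1) = 8/9

Answer: 8/9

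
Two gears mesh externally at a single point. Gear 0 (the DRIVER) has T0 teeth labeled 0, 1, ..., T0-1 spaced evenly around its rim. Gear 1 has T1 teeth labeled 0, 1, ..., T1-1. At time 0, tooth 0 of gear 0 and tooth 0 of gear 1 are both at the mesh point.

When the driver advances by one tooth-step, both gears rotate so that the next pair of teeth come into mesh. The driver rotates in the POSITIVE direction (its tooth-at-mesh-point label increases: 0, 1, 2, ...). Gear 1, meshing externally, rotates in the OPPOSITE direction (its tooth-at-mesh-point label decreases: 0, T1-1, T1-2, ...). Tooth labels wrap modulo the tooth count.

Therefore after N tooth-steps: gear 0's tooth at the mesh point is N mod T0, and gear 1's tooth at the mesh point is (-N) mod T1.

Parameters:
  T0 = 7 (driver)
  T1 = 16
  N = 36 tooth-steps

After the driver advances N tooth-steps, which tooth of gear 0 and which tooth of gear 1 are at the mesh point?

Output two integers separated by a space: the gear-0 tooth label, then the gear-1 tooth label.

Answer: 1 12

Derivation:
Gear 0 (driver, T0=7): tooth at mesh = N mod T0
  36 = 5 * 7 + 1, so 36 mod 7 = 1
  gear 0 tooth = 1
Gear 1 (driven, T1=16): tooth at mesh = (-N) mod T1
  36 = 2 * 16 + 4, so 36 mod 16 = 4
  (-36) mod 16 = (-4) mod 16 = 16 - 4 = 12
Mesh after 36 steps: gear-0 tooth 1 meets gear-1 tooth 12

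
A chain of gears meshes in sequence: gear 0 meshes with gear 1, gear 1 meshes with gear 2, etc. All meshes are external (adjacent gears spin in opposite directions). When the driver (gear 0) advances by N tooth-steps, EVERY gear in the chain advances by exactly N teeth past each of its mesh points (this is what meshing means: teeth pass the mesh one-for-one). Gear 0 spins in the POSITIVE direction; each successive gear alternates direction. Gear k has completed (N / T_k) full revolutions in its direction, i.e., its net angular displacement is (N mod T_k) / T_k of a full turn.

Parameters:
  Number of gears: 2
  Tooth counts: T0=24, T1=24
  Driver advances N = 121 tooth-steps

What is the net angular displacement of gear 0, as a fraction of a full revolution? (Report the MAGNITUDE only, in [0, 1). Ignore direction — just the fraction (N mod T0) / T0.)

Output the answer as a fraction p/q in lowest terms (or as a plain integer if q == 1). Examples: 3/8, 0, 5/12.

Answer: 1/24

Derivation:
Chain of 2 gears, tooth counts: [24, 24]
  gear 0: T0=24, direction=positive, advance = 121 mod 24 = 1 teeth = 1/24 turn
  gear 1: T1=24, direction=negative, advance = 121 mod 24 = 1 teeth = 1/24 turn
Gear 0: 121 mod 24 = 1
Fraction = 1 / 24 = 1/24 (gcd(1,24)=1) = 1/24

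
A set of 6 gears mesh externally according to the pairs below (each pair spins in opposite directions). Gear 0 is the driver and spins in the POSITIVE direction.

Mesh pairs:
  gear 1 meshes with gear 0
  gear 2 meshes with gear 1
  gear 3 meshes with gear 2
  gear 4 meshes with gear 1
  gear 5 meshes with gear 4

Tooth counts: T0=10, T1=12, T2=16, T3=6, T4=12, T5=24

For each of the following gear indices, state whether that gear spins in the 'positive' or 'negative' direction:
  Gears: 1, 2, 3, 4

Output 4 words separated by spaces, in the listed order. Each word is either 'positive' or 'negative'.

Gear 0 (driver): positive (depth 0)
  gear 1: meshes with gear 0 -> depth 1 -> negative (opposite of gear 0)
  gear 2: meshes with gear 1 -> depth 2 -> positive (opposite of gear 1)
  gear 3: meshes with gear 2 -> depth 3 -> negative (opposite of gear 2)
  gear 4: meshes with gear 1 -> depth 2 -> positive (opposite of gear 1)
  gear 5: meshes with gear 4 -> depth 3 -> negative (opposite of gear 4)
Queried indices 1, 2, 3, 4 -> negative, positive, negative, positive

Answer: negative positive negative positive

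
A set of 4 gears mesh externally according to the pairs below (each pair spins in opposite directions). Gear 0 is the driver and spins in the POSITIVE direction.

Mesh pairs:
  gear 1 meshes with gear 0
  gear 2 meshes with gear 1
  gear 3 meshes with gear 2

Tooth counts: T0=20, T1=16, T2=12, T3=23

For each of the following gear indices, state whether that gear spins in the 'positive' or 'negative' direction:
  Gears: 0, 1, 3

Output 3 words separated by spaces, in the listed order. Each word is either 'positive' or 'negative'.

Gear 0 (driver): positive (depth 0)
  gear 1: meshes with gear 0 -> depth 1 -> negative (opposite of gear 0)
  gear 2: meshes with gear 1 -> depth 2 -> positive (opposite of gear 1)
  gear 3: meshes with gear 2 -> depth 3 -> negative (opposite of gear 2)
Queried indices 0, 1, 3 -> positive, negative, negative

Answer: positive negative negative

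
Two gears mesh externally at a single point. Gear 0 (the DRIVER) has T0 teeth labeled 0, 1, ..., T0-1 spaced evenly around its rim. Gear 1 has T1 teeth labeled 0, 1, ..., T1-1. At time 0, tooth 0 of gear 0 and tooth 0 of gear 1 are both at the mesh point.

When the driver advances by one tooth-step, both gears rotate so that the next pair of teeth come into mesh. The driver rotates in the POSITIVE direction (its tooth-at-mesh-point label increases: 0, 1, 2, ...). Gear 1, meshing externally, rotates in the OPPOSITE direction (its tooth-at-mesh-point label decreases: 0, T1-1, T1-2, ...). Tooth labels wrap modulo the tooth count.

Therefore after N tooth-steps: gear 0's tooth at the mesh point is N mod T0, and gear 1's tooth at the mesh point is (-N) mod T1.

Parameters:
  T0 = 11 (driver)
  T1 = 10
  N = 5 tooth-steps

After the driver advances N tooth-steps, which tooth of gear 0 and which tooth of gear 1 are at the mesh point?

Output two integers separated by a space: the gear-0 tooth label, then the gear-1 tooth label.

Answer: 5 5

Derivation:
Gear 0 (driver, T0=11): tooth at mesh = N mod T0
  5 = 0 * 11 + 5, so 5 mod 11 = 5
  gear 0 tooth = 5
Gear 1 (driven, T1=10): tooth at mesh = (-N) mod T1
  5 = 0 * 10 + 5, so 5 mod 10 = 5
  (-5) mod 10 = (-5) mod 10 = 10 - 5 = 5
Mesh after 5 steps: gear-0 tooth 5 meets gear-1 tooth 5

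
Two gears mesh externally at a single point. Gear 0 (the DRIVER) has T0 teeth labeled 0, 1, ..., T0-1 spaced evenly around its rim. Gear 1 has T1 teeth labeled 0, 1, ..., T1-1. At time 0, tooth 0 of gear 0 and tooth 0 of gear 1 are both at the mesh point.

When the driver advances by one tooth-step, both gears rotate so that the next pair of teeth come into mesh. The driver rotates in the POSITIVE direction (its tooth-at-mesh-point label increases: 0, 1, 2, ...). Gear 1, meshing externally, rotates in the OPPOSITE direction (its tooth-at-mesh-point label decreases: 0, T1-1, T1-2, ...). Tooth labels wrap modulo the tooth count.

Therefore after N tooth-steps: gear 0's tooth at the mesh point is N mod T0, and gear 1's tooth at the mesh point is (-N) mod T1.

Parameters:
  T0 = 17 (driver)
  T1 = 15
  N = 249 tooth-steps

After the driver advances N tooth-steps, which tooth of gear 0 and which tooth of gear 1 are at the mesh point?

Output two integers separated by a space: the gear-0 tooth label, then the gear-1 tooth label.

Gear 0 (driver, T0=17): tooth at mesh = N mod T0
  249 = 14 * 17 + 11, so 249 mod 17 = 11
  gear 0 tooth = 11
Gear 1 (driven, T1=15): tooth at mesh = (-N) mod T1
  249 = 16 * 15 + 9, so 249 mod 15 = 9
  (-249) mod 15 = (-9) mod 15 = 15 - 9 = 6
Mesh after 249 steps: gear-0 tooth 11 meets gear-1 tooth 6

Answer: 11 6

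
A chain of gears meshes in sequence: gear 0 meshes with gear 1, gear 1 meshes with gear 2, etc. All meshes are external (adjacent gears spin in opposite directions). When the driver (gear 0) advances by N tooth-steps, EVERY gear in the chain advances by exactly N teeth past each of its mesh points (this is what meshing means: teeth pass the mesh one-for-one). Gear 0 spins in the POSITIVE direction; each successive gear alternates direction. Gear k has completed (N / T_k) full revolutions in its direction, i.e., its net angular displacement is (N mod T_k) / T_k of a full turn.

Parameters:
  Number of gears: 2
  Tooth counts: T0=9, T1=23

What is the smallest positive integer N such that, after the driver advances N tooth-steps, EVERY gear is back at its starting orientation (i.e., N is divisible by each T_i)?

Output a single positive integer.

Answer: 207

Derivation:
Gear k returns to start when N is a multiple of T_k.
All gears at start simultaneously when N is a common multiple of [9, 23]; the smallest such N is lcm(9, 23).
Start: lcm = T0 = 9
Fold in T1=23: gcd(9, 23) = 1; lcm(9, 23) = 9 * 23 / 1 = 207 / 1 = 207
Full cycle length = 207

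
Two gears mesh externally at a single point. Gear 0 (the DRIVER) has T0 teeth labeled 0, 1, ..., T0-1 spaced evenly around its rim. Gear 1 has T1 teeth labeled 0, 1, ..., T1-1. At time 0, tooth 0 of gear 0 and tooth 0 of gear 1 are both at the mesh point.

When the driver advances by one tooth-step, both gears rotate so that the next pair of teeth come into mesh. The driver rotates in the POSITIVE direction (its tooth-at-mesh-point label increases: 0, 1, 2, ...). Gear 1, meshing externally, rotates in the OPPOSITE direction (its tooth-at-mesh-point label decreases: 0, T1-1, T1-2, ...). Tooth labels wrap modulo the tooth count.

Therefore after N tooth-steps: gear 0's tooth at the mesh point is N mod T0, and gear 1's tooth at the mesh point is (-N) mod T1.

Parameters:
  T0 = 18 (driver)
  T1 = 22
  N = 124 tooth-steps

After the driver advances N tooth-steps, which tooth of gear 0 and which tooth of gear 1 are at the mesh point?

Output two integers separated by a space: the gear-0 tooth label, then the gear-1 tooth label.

Gear 0 (driver, T0=18): tooth at mesh = N mod T0
  124 = 6 * 18 + 16, so 124 mod 18 = 16
  gear 0 tooth = 16
Gear 1 (driven, T1=22): tooth at mesh = (-N) mod T1
  124 = 5 * 22 + 14, so 124 mod 22 = 14
  (-124) mod 22 = (-14) mod 22 = 22 - 14 = 8
Mesh after 124 steps: gear-0 tooth 16 meets gear-1 tooth 8

Answer: 16 8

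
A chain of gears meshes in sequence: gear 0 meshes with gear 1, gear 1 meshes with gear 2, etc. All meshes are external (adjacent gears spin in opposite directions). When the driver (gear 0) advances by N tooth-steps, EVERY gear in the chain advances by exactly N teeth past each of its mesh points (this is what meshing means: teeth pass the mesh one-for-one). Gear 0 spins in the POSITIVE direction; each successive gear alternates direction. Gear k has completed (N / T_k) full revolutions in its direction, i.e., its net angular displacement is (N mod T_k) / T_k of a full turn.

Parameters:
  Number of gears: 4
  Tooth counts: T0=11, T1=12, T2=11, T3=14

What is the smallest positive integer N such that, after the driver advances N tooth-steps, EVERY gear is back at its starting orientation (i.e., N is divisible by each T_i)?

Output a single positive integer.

Gear k returns to start when N is a multiple of T_k.
All gears at start simultaneously when N is a common multiple of [11, 12, 11, 14]; the smallest such N is lcm(11, 12, 11, 14).
Start: lcm = T0 = 11
Fold in T1=12: gcd(11, 12) = 1; lcm(11, 12) = 11 * 12 / 1 = 132 / 1 = 132
Fold in T2=11: gcd(132, 11) = 11; lcm(132, 11) = 132 * 11 / 11 = 1452 / 11 = 132
Fold in T3=14: gcd(132, 14) = 2; lcm(132, 14) = 132 * 14 / 2 = 1848 / 2 = 924
Full cycle length = 924

Answer: 924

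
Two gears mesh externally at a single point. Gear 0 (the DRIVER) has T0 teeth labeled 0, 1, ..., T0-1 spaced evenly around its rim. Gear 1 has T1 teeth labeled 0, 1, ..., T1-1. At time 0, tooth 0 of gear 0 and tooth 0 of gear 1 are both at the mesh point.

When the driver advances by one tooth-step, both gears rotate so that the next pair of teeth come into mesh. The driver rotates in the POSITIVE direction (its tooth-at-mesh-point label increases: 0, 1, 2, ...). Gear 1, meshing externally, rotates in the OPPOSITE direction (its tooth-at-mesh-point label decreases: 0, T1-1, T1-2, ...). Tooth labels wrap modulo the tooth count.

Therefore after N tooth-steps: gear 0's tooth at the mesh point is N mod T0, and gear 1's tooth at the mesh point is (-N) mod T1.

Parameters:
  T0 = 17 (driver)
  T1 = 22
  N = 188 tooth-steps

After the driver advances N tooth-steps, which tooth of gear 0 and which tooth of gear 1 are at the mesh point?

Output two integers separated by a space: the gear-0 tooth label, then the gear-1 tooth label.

Gear 0 (driver, T0=17): tooth at mesh = N mod T0
  188 = 11 * 17 + 1, so 188 mod 17 = 1
  gear 0 tooth = 1
Gear 1 (driven, T1=22): tooth at mesh = (-N) mod T1
  188 = 8 * 22 + 12, so 188 mod 22 = 12
  (-188) mod 22 = (-12) mod 22 = 22 - 12 = 10
Mesh after 188 steps: gear-0 tooth 1 meets gear-1 tooth 10

Answer: 1 10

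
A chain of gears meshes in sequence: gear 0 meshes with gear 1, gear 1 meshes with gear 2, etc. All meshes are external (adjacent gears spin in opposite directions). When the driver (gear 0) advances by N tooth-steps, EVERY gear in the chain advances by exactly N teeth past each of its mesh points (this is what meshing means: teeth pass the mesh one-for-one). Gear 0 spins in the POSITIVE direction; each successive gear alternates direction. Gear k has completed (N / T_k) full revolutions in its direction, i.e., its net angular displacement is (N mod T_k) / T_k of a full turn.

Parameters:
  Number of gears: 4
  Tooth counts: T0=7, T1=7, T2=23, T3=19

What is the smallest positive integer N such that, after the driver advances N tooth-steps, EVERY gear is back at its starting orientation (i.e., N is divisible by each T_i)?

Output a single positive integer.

Answer: 3059

Derivation:
Gear k returns to start when N is a multiple of T_k.
All gears at start simultaneously when N is a common multiple of [7, 7, 23, 19]; the smallest such N is lcm(7, 7, 23, 19).
Start: lcm = T0 = 7
Fold in T1=7: gcd(7, 7) = 7; lcm(7, 7) = 7 * 7 / 7 = 49 / 7 = 7
Fold in T2=23: gcd(7, 23) = 1; lcm(7, 23) = 7 * 23 / 1 = 161 / 1 = 161
Fold in T3=19: gcd(161, 19) = 1; lcm(161, 19) = 161 * 19 / 1 = 3059 / 1 = 3059
Full cycle length = 3059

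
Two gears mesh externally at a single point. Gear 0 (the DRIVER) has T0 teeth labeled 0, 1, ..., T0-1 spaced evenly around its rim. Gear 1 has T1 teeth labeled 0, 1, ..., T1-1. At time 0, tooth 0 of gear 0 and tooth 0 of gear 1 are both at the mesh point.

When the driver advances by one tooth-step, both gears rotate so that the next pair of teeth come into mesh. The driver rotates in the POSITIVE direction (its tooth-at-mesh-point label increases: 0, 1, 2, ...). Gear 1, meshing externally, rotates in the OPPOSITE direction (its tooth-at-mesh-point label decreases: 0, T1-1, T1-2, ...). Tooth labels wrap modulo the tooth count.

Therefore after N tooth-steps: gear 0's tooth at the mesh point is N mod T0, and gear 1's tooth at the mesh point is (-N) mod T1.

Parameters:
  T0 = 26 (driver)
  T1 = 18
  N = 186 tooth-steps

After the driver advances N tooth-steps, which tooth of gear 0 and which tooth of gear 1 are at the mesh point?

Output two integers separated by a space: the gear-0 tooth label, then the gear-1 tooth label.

Gear 0 (driver, T0=26): tooth at mesh = N mod T0
  186 = 7 * 26 + 4, so 186 mod 26 = 4
  gear 0 tooth = 4
Gear 1 (driven, T1=18): tooth at mesh = (-N) mod T1
  186 = 10 * 18 + 6, so 186 mod 18 = 6
  (-186) mod 18 = (-6) mod 18 = 18 - 6 = 12
Mesh after 186 steps: gear-0 tooth 4 meets gear-1 tooth 12

Answer: 4 12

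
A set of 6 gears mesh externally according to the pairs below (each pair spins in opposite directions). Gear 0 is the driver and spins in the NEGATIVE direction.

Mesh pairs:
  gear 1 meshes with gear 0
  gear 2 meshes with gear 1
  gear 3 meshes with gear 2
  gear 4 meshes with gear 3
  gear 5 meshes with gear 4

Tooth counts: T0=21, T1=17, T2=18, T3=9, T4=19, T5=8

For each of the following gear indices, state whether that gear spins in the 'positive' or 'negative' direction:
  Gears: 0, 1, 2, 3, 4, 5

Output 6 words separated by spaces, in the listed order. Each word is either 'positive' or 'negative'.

Answer: negative positive negative positive negative positive

Derivation:
Gear 0 (driver): negative (depth 0)
  gear 1: meshes with gear 0 -> depth 1 -> positive (opposite of gear 0)
  gear 2: meshes with gear 1 -> depth 2 -> negative (opposite of gear 1)
  gear 3: meshes with gear 2 -> depth 3 -> positive (opposite of gear 2)
  gear 4: meshes with gear 3 -> depth 4 -> negative (opposite of gear 3)
  gear 5: meshes with gear 4 -> depth 5 -> positive (opposite of gear 4)
Queried indices 0, 1, 2, 3, 4, 5 -> negative, positive, negative, positive, negative, positive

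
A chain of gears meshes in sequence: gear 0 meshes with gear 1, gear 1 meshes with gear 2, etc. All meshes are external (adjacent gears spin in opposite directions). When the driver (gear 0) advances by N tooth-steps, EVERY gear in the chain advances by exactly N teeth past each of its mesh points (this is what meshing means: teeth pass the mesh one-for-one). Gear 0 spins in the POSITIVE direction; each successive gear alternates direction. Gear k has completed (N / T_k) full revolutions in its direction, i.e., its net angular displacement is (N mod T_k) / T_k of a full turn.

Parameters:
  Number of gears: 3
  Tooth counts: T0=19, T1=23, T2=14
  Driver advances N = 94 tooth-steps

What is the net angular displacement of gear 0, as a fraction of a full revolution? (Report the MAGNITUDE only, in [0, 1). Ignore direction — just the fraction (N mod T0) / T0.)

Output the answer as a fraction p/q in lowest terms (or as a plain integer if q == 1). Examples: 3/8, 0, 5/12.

Chain of 3 gears, tooth counts: [19, 23, 14]
  gear 0: T0=19, direction=positive, advance = 94 mod 19 = 18 teeth = 18/19 turn
  gear 1: T1=23, direction=negative, advance = 94 mod 23 = 2 teeth = 2/23 turn
  gear 2: T2=14, direction=positive, advance = 94 mod 14 = 10 teeth = 10/14 turn
Gear 0: 94 mod 19 = 18
Fraction = 18 / 19 = 18/19 (gcd(18,19)=1) = 18/19

Answer: 18/19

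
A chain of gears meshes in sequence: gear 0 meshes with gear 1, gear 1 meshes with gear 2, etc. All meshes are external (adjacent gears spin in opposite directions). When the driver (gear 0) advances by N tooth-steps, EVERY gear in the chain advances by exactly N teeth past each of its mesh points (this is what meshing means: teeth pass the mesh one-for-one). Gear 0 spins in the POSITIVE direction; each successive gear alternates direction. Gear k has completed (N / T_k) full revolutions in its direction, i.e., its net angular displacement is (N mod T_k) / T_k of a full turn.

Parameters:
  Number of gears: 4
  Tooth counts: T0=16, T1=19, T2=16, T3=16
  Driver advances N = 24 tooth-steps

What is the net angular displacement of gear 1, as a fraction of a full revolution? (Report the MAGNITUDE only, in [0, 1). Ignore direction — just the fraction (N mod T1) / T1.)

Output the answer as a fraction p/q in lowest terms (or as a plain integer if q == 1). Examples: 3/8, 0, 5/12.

Chain of 4 gears, tooth counts: [16, 19, 16, 16]
  gear 0: T0=16, direction=positive, advance = 24 mod 16 = 8 teeth = 8/16 turn
  gear 1: T1=19, direction=negative, advance = 24 mod 19 = 5 teeth = 5/19 turn
  gear 2: T2=16, direction=positive, advance = 24 mod 16 = 8 teeth = 8/16 turn
  gear 3: T3=16, direction=negative, advance = 24 mod 16 = 8 teeth = 8/16 turn
Gear 1: 24 mod 19 = 5
Fraction = 5 / 19 = 5/19 (gcd(5,19)=1) = 5/19

Answer: 5/19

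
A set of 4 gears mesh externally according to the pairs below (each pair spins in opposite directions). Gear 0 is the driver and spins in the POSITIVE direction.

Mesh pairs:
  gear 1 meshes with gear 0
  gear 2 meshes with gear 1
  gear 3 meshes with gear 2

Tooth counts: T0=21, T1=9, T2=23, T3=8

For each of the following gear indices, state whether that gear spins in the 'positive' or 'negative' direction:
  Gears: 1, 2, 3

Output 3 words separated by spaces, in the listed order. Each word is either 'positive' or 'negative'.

Gear 0 (driver): positive (depth 0)
  gear 1: meshes with gear 0 -> depth 1 -> negative (opposite of gear 0)
  gear 2: meshes with gear 1 -> depth 2 -> positive (opposite of gear 1)
  gear 3: meshes with gear 2 -> depth 3 -> negative (opposite of gear 2)
Queried indices 1, 2, 3 -> negative, positive, negative

Answer: negative positive negative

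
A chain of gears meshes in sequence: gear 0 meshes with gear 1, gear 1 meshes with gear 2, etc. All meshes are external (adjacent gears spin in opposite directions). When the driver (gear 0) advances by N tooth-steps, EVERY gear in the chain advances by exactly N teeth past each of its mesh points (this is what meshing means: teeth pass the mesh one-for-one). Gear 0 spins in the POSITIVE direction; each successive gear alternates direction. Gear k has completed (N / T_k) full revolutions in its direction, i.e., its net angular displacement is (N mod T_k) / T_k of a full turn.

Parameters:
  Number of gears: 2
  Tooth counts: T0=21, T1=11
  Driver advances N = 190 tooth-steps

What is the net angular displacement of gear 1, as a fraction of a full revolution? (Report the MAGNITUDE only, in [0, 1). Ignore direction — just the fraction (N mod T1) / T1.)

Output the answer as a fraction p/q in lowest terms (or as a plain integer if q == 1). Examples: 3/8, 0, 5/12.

Answer: 3/11

Derivation:
Chain of 2 gears, tooth counts: [21, 11]
  gear 0: T0=21, direction=positive, advance = 190 mod 21 = 1 teeth = 1/21 turn
  gear 1: T1=11, direction=negative, advance = 190 mod 11 = 3 teeth = 3/11 turn
Gear 1: 190 mod 11 = 3
Fraction = 3 / 11 = 3/11 (gcd(3,11)=1) = 3/11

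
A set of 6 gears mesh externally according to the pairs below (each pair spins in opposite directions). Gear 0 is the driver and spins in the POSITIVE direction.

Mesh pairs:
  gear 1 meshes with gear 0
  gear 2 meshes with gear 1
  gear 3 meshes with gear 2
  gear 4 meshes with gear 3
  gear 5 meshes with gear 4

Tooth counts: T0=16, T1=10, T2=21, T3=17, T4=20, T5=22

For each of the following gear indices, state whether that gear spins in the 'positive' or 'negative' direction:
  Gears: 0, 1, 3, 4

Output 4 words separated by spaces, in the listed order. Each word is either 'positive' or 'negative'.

Answer: positive negative negative positive

Derivation:
Gear 0 (driver): positive (depth 0)
  gear 1: meshes with gear 0 -> depth 1 -> negative (opposite of gear 0)
  gear 2: meshes with gear 1 -> depth 2 -> positive (opposite of gear 1)
  gear 3: meshes with gear 2 -> depth 3 -> negative (opposite of gear 2)
  gear 4: meshes with gear 3 -> depth 4 -> positive (opposite of gear 3)
  gear 5: meshes with gear 4 -> depth 5 -> negative (opposite of gear 4)
Queried indices 0, 1, 3, 4 -> positive, negative, negative, positive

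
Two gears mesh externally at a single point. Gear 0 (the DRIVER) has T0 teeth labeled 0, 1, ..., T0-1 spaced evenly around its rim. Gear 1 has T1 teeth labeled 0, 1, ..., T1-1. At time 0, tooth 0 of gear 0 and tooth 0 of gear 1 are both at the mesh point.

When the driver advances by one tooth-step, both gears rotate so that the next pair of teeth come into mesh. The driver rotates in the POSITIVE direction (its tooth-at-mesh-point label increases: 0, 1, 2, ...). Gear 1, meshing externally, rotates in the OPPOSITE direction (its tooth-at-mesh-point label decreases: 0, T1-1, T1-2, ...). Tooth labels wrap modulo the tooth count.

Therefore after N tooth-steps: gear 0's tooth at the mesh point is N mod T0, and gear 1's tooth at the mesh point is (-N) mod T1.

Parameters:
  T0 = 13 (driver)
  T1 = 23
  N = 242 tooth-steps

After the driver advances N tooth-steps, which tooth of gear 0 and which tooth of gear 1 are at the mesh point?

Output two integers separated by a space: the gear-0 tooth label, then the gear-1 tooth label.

Answer: 8 11

Derivation:
Gear 0 (driver, T0=13): tooth at mesh = N mod T0
  242 = 18 * 13 + 8, so 242 mod 13 = 8
  gear 0 tooth = 8
Gear 1 (driven, T1=23): tooth at mesh = (-N) mod T1
  242 = 10 * 23 + 12, so 242 mod 23 = 12
  (-242) mod 23 = (-12) mod 23 = 23 - 12 = 11
Mesh after 242 steps: gear-0 tooth 8 meets gear-1 tooth 11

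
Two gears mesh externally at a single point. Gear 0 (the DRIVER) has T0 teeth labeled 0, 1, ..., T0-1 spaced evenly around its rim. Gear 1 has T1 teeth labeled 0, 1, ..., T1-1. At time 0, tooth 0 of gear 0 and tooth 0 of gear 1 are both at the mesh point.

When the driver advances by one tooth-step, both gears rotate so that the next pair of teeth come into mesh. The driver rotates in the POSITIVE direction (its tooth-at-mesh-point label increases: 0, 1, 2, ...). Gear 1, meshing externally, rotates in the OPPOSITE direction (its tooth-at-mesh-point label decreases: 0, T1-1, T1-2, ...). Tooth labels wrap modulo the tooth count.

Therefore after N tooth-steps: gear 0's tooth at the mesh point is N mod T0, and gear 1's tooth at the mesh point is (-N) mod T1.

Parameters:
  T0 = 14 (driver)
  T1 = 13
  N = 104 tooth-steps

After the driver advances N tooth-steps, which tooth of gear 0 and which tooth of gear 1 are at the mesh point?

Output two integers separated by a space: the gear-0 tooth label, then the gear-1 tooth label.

Gear 0 (driver, T0=14): tooth at mesh = N mod T0
  104 = 7 * 14 + 6, so 104 mod 14 = 6
  gear 0 tooth = 6
Gear 1 (driven, T1=13): tooth at mesh = (-N) mod T1
  104 = 8 * 13 + 0, so 104 mod 13 = 0
  (-104) mod 13 = 0
Mesh after 104 steps: gear-0 tooth 6 meets gear-1 tooth 0

Answer: 6 0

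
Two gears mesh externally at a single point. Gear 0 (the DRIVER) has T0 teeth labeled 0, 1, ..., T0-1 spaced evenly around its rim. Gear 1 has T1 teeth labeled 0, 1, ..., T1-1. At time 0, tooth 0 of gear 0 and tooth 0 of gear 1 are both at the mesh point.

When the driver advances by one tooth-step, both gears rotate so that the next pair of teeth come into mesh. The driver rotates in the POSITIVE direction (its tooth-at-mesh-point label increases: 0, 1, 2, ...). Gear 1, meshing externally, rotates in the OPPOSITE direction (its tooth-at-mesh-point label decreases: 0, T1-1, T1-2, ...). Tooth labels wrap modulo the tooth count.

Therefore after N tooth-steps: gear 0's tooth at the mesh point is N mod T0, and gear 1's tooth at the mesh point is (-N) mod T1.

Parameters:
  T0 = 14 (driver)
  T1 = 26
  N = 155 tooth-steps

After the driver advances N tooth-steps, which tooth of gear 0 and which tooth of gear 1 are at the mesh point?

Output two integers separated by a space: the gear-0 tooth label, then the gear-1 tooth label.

Gear 0 (driver, T0=14): tooth at mesh = N mod T0
  155 = 11 * 14 + 1, so 155 mod 14 = 1
  gear 0 tooth = 1
Gear 1 (driven, T1=26): tooth at mesh = (-N) mod T1
  155 = 5 * 26 + 25, so 155 mod 26 = 25
  (-155) mod 26 = (-25) mod 26 = 26 - 25 = 1
Mesh after 155 steps: gear-0 tooth 1 meets gear-1 tooth 1

Answer: 1 1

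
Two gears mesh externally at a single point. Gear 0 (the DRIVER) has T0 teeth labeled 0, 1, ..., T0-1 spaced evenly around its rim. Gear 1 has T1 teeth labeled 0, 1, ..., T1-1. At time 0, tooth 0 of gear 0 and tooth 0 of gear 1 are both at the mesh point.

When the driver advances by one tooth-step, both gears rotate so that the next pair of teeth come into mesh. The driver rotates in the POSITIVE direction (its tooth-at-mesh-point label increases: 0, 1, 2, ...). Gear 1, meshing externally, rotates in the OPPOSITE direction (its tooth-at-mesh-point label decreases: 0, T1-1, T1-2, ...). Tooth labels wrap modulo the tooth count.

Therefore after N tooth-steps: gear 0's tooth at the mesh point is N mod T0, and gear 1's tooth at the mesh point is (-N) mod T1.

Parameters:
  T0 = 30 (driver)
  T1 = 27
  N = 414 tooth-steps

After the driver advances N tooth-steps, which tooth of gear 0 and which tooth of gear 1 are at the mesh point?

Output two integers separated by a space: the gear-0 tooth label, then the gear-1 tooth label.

Gear 0 (driver, T0=30): tooth at mesh = N mod T0
  414 = 13 * 30 + 24, so 414 mod 30 = 24
  gear 0 tooth = 24
Gear 1 (driven, T1=27): tooth at mesh = (-N) mod T1
  414 = 15 * 27 + 9, so 414 mod 27 = 9
  (-414) mod 27 = (-9) mod 27 = 27 - 9 = 18
Mesh after 414 steps: gear-0 tooth 24 meets gear-1 tooth 18

Answer: 24 18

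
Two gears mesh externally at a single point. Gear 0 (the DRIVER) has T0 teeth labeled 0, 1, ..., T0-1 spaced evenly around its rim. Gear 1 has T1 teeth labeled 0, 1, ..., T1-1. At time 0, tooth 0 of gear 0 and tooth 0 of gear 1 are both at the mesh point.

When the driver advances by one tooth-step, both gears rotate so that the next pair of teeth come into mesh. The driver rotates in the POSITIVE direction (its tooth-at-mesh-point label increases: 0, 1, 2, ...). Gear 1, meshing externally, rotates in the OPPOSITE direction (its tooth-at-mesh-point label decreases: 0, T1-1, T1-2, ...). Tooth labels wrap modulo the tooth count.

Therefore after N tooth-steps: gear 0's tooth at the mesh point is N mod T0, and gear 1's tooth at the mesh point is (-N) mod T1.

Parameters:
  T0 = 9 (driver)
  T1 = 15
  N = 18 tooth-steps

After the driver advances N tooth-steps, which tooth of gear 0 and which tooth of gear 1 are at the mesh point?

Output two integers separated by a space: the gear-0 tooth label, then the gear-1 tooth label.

Answer: 0 12

Derivation:
Gear 0 (driver, T0=9): tooth at mesh = N mod T0
  18 = 2 * 9 + 0, so 18 mod 9 = 0
  gear 0 tooth = 0
Gear 1 (driven, T1=15): tooth at mesh = (-N) mod T1
  18 = 1 * 15 + 3, so 18 mod 15 = 3
  (-18) mod 15 = (-3) mod 15 = 15 - 3 = 12
Mesh after 18 steps: gear-0 tooth 0 meets gear-1 tooth 12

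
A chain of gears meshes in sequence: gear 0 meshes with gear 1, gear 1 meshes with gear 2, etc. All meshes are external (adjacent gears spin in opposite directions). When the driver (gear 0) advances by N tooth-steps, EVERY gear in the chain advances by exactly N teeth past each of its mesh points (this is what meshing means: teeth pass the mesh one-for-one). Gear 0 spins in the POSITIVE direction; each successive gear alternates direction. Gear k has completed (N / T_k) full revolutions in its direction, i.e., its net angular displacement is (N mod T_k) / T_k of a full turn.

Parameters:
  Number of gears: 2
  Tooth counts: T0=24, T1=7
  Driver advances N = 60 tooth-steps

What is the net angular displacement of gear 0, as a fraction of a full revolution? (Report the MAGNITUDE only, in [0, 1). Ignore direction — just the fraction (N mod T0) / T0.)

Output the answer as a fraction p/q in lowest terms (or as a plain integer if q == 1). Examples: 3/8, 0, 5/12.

Chain of 2 gears, tooth counts: [24, 7]
  gear 0: T0=24, direction=positive, advance = 60 mod 24 = 12 teeth = 12/24 turn
  gear 1: T1=7, direction=negative, advance = 60 mod 7 = 4 teeth = 4/7 turn
Gear 0: 60 mod 24 = 12
Fraction = 12 / 24 = 1/2 (gcd(12,24)=12) = 1/2

Answer: 1/2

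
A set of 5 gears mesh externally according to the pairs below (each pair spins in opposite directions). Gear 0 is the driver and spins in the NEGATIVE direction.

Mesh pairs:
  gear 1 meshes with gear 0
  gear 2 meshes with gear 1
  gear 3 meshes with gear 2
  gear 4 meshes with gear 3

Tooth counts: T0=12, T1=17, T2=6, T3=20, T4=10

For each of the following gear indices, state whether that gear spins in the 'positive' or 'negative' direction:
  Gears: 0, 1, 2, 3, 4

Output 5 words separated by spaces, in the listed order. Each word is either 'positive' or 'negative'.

Answer: negative positive negative positive negative

Derivation:
Gear 0 (driver): negative (depth 0)
  gear 1: meshes with gear 0 -> depth 1 -> positive (opposite of gear 0)
  gear 2: meshes with gear 1 -> depth 2 -> negative (opposite of gear 1)
  gear 3: meshes with gear 2 -> depth 3 -> positive (opposite of gear 2)
  gear 4: meshes with gear 3 -> depth 4 -> negative (opposite of gear 3)
Queried indices 0, 1, 2, 3, 4 -> negative, positive, negative, positive, negative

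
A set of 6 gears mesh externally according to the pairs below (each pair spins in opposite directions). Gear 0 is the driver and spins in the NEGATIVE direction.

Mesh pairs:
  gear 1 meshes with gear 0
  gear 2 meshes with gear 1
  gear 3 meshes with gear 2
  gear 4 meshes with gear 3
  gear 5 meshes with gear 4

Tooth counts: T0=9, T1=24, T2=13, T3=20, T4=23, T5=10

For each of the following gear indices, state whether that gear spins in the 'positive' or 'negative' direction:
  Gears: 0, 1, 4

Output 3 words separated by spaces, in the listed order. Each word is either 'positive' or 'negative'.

Gear 0 (driver): negative (depth 0)
  gear 1: meshes with gear 0 -> depth 1 -> positive (opposite of gear 0)
  gear 2: meshes with gear 1 -> depth 2 -> negative (opposite of gear 1)
  gear 3: meshes with gear 2 -> depth 3 -> positive (opposite of gear 2)
  gear 4: meshes with gear 3 -> depth 4 -> negative (opposite of gear 3)
  gear 5: meshes with gear 4 -> depth 5 -> positive (opposite of gear 4)
Queried indices 0, 1, 4 -> negative, positive, negative

Answer: negative positive negative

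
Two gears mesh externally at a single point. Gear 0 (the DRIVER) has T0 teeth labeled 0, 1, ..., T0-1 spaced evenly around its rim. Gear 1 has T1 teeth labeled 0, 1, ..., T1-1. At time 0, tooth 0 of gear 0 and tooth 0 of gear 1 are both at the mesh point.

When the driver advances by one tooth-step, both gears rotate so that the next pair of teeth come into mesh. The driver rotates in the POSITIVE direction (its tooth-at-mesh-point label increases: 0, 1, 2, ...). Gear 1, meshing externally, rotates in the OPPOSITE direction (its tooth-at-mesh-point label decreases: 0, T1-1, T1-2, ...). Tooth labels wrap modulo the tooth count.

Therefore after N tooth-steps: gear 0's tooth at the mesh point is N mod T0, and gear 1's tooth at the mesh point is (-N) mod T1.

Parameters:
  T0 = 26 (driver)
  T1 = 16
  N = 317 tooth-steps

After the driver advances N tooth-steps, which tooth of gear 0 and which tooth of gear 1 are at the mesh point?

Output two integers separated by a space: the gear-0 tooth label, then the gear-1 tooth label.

Answer: 5 3

Derivation:
Gear 0 (driver, T0=26): tooth at mesh = N mod T0
  317 = 12 * 26 + 5, so 317 mod 26 = 5
  gear 0 tooth = 5
Gear 1 (driven, T1=16): tooth at mesh = (-N) mod T1
  317 = 19 * 16 + 13, so 317 mod 16 = 13
  (-317) mod 16 = (-13) mod 16 = 16 - 13 = 3
Mesh after 317 steps: gear-0 tooth 5 meets gear-1 tooth 3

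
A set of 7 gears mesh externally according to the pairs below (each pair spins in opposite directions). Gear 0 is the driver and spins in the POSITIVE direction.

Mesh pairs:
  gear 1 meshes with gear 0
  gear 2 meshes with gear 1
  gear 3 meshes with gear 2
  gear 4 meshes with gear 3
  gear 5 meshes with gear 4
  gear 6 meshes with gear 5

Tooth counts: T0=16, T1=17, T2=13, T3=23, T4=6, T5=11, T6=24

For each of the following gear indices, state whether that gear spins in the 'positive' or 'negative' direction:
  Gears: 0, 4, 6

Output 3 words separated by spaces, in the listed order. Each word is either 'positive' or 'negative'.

Answer: positive positive positive

Derivation:
Gear 0 (driver): positive (depth 0)
  gear 1: meshes with gear 0 -> depth 1 -> negative (opposite of gear 0)
  gear 2: meshes with gear 1 -> depth 2 -> positive (opposite of gear 1)
  gear 3: meshes with gear 2 -> depth 3 -> negative (opposite of gear 2)
  gear 4: meshes with gear 3 -> depth 4 -> positive (opposite of gear 3)
  gear 5: meshes with gear 4 -> depth 5 -> negative (opposite of gear 4)
  gear 6: meshes with gear 5 -> depth 6 -> positive (opposite of gear 5)
Queried indices 0, 4, 6 -> positive, positive, positive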